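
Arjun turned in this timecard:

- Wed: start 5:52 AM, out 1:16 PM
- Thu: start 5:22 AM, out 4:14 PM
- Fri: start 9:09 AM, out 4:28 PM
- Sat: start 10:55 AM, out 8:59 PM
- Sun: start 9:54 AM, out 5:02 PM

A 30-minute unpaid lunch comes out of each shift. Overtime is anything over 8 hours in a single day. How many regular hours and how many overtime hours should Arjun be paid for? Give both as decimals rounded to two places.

Regular 36.35 hours, overtime 3.93 hours

Wed: 5:52 AM–1:16 PM = 7 h 24 min; less 30 min break → 6 h 54 min
Thu: 5:22 AM–4:14 PM = 10 h 52 min; less 30 min break → 10 h 22 min
Fri: 9:09 AM–4:28 PM = 7 h 19 min; less 30 min break → 6 h 49 min
Sat: 10:55 AM–8:59 PM = 10 h 4 min; less 30 min break → 9 h 34 min
Sun: 9:54 AM–5:02 PM = 7 h 8 min; less 30 min break → 6 h 38 min
Wed reg 6 h 54 min / OT 0 h 0 min; Thu reg 8 h 0 min / OT 2 h 22 min; Fri reg 6 h 49 min / OT 0 h 0 min; Sat reg 8 h 0 min / OT 1 h 34 min; Sun reg 6 h 38 min / OT 0 h 0 min.
Totals: regular 36 h 21 min, overtime 3 h 56 min.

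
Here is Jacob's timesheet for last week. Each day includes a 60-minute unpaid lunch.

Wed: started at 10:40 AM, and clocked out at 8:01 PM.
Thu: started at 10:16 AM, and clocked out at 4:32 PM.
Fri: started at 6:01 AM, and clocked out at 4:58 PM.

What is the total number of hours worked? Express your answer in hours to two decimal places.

23.57 hours

Wed: 10:40 AM–8:01 PM = 9 h 21 min; less 60 min break → 8 h 21 min
Thu: 10:16 AM–4:32 PM = 6 h 16 min; less 60 min break → 5 h 16 min
Fri: 6:01 AM–4:58 PM = 10 h 57 min; less 60 min break → 9 h 57 min
Total: 8 h 21 min + 5 h 16 min + 9 h 57 min = 23 h 34 min.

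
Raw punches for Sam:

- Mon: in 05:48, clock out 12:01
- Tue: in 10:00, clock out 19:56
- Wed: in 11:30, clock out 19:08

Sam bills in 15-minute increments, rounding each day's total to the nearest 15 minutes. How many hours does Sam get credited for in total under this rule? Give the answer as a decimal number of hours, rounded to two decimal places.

24.00 hours

Mon: 05:48–12:01 = 6 h 13 min → rounds to 6 h 15 min
Tue: 10:00–19:56 = 9 h 56 min → rounds to 10 h 0 min
Wed: 11:30–19:08 = 7 h 38 min → rounds to 7 h 45 min
Total credited: 24 h 0 min.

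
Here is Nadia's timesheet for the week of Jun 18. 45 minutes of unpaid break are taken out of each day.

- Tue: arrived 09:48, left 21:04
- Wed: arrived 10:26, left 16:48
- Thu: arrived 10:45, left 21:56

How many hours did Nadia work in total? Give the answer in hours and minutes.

Tue: 09:48–21:04 = 11 h 16 min; less 45 min break → 10 h 31 min
Wed: 10:26–16:48 = 6 h 22 min; less 45 min break → 5 h 37 min
Thu: 10:45–21:56 = 11 h 11 min; less 45 min break → 10 h 26 min
Total: 10 h 31 min + 5 h 37 min + 10 h 26 min = 26 h 34 min.

26 h 34 min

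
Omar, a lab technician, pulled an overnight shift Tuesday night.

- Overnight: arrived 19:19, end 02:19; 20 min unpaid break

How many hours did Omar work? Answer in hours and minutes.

Overnight: 19:19 → midnight = 4 h 41 min; midnight → 02:19 = 2 h 19 min; span 7 h 0 min; less 20 min break → 6 h 40 min

6 h 40 min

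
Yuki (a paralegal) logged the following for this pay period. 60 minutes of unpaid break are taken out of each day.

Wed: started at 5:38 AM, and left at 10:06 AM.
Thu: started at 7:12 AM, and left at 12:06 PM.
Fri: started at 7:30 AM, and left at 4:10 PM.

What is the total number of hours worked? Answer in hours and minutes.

15 h 2 min

Wed: 5:38 AM–10:06 AM = 4 h 28 min; less 60 min break → 3 h 28 min
Thu: 7:12 AM–12:06 PM = 4 h 54 min; less 60 min break → 3 h 54 min
Fri: 7:30 AM–4:10 PM = 8 h 40 min; less 60 min break → 7 h 40 min
Total: 3 h 28 min + 3 h 54 min + 7 h 40 min = 15 h 2 min.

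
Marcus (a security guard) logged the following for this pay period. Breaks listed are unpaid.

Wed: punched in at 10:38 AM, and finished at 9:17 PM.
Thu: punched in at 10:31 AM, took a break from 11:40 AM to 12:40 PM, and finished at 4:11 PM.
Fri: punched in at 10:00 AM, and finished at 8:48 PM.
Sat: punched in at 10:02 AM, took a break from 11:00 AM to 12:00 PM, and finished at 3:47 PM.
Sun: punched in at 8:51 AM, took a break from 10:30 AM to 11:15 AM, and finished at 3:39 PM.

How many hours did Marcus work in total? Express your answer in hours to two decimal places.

36.92 hours

Wed: 10:38 AM–9:17 PM = 10 h 39 min
Thu: 10:31 AM–4:11 PM = 5 h 40 min; less 60 min break → 4 h 40 min
Fri: 10:00 AM–8:48 PM = 10 h 48 min
Sat: 10:02 AM–3:47 PM = 5 h 45 min; less 60 min break → 4 h 45 min
Sun: 8:51 AM–3:39 PM = 6 h 48 min; less 45 min break → 6 h 3 min
Total: 10 h 39 min + 4 h 40 min + 10 h 48 min + 4 h 45 min + 6 h 3 min = 36 h 55 min.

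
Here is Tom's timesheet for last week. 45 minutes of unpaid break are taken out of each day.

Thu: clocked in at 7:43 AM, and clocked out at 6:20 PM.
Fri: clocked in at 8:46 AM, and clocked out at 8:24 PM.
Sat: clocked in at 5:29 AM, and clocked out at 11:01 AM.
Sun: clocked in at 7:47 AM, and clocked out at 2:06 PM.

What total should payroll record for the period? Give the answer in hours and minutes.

Thu: 7:43 AM–6:20 PM = 10 h 37 min; less 45 min break → 9 h 52 min
Fri: 8:46 AM–8:24 PM = 11 h 38 min; less 45 min break → 10 h 53 min
Sat: 5:29 AM–11:01 AM = 5 h 32 min; less 45 min break → 4 h 47 min
Sun: 7:47 AM–2:06 PM = 6 h 19 min; less 45 min break → 5 h 34 min
Total: 9 h 52 min + 10 h 53 min + 4 h 47 min + 5 h 34 min = 31 h 6 min.

31 h 6 min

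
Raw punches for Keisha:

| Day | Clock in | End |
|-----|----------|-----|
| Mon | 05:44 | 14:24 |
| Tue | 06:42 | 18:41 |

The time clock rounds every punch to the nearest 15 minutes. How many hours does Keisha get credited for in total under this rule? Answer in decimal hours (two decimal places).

20.75 hours

Mon: in 05:44→05:45, out 14:24→14:30; 8 h 45 min
Tue: in 06:42→06:45, out 18:41→18:45; 12 h 0 min
Total credited: 20 h 45 min.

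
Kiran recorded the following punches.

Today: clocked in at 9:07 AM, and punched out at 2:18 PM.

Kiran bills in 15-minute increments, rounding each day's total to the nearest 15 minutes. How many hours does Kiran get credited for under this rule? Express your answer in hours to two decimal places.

5.25 hours

Today: 9:07 AM–2:18 PM = 5 h 11 min → rounds to 5 h 15 min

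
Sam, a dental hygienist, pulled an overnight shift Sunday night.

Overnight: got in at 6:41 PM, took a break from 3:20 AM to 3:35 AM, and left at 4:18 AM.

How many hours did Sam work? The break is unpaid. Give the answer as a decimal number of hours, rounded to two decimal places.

9.37 hours

Overnight: 6:41 PM → midnight = 5 h 19 min; midnight → 4:18 AM = 4 h 18 min; span 9 h 37 min; less 15 min break → 9 h 22 min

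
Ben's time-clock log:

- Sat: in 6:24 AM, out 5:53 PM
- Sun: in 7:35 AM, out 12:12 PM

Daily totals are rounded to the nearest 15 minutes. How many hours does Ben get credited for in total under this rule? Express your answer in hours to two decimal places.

Sat: 6:24 AM–5:53 PM = 11 h 29 min → rounds to 11 h 30 min
Sun: 7:35 AM–12:12 PM = 4 h 37 min → rounds to 4 h 30 min
Total credited: 16 h 0 min.

16.00 hours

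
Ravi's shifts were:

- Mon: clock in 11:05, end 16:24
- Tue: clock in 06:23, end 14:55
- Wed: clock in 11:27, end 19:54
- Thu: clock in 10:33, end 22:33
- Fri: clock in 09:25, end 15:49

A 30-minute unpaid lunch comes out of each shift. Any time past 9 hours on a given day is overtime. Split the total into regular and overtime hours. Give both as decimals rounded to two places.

Regular 35.70 hours, overtime 2.50 hours

Mon: 11:05–16:24 = 5 h 19 min; less 30 min break → 4 h 49 min
Tue: 06:23–14:55 = 8 h 32 min; less 30 min break → 8 h 2 min
Wed: 11:27–19:54 = 8 h 27 min; less 30 min break → 7 h 57 min
Thu: 10:33–22:33 = 12 h 0 min; less 30 min break → 11 h 30 min
Fri: 09:25–15:49 = 6 h 24 min; less 30 min break → 5 h 54 min
Mon reg 4 h 49 min / OT 0 h 0 min; Tue reg 8 h 2 min / OT 0 h 0 min; Wed reg 7 h 57 min / OT 0 h 0 min; Thu reg 9 h 0 min / OT 2 h 30 min; Fri reg 5 h 54 min / OT 0 h 0 min.
Totals: regular 35 h 42 min, overtime 2 h 30 min.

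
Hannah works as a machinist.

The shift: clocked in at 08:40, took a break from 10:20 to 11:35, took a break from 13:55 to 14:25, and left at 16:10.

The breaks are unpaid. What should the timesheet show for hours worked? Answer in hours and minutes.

5 h 45 min

The shift: 08:40–16:10 = 7 h 30 min; less 105 min break → 5 h 45 min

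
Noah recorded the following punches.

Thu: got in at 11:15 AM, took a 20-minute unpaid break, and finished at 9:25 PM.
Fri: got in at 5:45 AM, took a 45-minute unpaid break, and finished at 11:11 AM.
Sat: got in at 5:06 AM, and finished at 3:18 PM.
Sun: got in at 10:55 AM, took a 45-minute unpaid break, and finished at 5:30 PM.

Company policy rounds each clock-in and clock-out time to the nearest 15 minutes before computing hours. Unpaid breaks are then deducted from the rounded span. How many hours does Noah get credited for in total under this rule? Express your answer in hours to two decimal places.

Thu: in 11:15 AM→11:15 AM, out 9:25 PM→9:30 PM; 10 h 15 min − 20 min = 9 h 55 min
Fri: in 5:45 AM→5:45 AM, out 11:11 AM→11:15 AM; 5 h 30 min − 45 min = 4 h 45 min
Sat: in 5:06 AM→5:00 AM, out 3:18 PM→3:15 PM; 10 h 15 min
Sun: in 10:55 AM→11:00 AM, out 5:30 PM→5:30 PM; 6 h 30 min − 45 min = 5 h 45 min
Total credited: 30 h 40 min.

30.67 hours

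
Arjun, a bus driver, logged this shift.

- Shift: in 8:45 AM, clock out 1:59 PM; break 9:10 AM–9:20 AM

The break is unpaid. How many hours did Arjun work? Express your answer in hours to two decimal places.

5.07 hours

Shift: 8:45 AM–1:59 PM = 5 h 14 min; less 10 min break → 5 h 4 min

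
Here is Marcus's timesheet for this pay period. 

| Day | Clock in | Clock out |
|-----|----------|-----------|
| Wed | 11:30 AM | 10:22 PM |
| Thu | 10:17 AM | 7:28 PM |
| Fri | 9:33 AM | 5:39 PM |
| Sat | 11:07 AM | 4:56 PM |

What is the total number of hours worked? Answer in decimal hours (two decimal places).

Wed: 11:30 AM–10:22 PM = 10 h 52 min
Thu: 10:17 AM–7:28 PM = 9 h 11 min
Fri: 9:33 AM–5:39 PM = 8 h 6 min
Sat: 11:07 AM–4:56 PM = 5 h 49 min
Total: 10 h 52 min + 9 h 11 min + 8 h 6 min + 5 h 49 min = 33 h 58 min.

33.97 hours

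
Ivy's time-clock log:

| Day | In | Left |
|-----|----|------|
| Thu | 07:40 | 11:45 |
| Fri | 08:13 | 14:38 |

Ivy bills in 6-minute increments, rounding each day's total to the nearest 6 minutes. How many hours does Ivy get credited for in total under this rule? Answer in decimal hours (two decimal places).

Thu: 07:40–11:45 = 4 h 5 min → rounds to 4 h 6 min
Fri: 08:13–14:38 = 6 h 25 min → rounds to 6 h 24 min
Total credited: 10 h 30 min.

10.50 hours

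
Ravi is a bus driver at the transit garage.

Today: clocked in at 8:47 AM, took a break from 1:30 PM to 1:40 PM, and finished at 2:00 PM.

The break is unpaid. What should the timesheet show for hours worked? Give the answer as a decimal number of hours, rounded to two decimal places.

5.05 hours

Today: 8:47 AM–2:00 PM = 5 h 13 min; less 10 min break → 5 h 3 min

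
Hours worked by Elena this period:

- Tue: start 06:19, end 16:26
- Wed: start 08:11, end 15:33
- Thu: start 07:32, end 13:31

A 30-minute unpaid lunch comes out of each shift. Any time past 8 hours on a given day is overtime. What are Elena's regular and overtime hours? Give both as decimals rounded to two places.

Regular 20.35 hours, overtime 1.62 hours

Tue: 06:19–16:26 = 10 h 7 min; less 30 min break → 9 h 37 min
Wed: 08:11–15:33 = 7 h 22 min; less 30 min break → 6 h 52 min
Thu: 07:32–13:31 = 5 h 59 min; less 30 min break → 5 h 29 min
Tue reg 8 h 0 min / OT 1 h 37 min; Wed reg 6 h 52 min / OT 0 h 0 min; Thu reg 5 h 29 min / OT 0 h 0 min.
Totals: regular 20 h 21 min, overtime 1 h 37 min.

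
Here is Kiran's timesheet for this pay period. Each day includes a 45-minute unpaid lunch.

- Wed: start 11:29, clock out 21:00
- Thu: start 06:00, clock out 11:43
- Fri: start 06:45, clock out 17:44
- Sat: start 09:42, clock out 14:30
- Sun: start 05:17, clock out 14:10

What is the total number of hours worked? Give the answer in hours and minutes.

36 h 9 min

Wed: 11:29–21:00 = 9 h 31 min; less 45 min break → 8 h 46 min
Thu: 06:00–11:43 = 5 h 43 min; less 45 min break → 4 h 58 min
Fri: 06:45–17:44 = 10 h 59 min; less 45 min break → 10 h 14 min
Sat: 09:42–14:30 = 4 h 48 min; less 45 min break → 4 h 3 min
Sun: 05:17–14:10 = 8 h 53 min; less 45 min break → 8 h 8 min
Total: 8 h 46 min + 4 h 58 min + 10 h 14 min + 4 h 3 min + 8 h 8 min = 36 h 9 min.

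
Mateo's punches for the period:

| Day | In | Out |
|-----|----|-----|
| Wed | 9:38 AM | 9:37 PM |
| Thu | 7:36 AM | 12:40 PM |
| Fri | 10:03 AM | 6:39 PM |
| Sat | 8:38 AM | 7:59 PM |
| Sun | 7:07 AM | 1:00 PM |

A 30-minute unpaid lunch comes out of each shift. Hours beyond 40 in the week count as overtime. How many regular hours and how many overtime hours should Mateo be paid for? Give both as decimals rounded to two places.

Regular 40.00 hours, overtime 0.38 hours

Wed: 9:38 AM–9:37 PM = 11 h 59 min; less 30 min break → 11 h 29 min
Thu: 7:36 AM–12:40 PM = 5 h 4 min; less 30 min break → 4 h 34 min
Fri: 10:03 AM–6:39 PM = 8 h 36 min; less 30 min break → 8 h 6 min
Sat: 8:38 AM–7:59 PM = 11 h 21 min; less 30 min break → 10 h 51 min
Sun: 7:07 AM–1:00 PM = 5 h 53 min; less 30 min break → 5 h 23 min
Total worked: 40 h 23 min = 40.38 h.
Threshold 40 h → overtime 0 h 23 min, regular 40 h 0 min.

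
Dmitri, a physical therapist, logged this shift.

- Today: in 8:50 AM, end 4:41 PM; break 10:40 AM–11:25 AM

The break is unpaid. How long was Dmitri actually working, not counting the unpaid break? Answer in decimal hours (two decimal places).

7.10 hours

Today: 8:50 AM–4:41 PM = 7 h 51 min; less 45 min break → 7 h 6 min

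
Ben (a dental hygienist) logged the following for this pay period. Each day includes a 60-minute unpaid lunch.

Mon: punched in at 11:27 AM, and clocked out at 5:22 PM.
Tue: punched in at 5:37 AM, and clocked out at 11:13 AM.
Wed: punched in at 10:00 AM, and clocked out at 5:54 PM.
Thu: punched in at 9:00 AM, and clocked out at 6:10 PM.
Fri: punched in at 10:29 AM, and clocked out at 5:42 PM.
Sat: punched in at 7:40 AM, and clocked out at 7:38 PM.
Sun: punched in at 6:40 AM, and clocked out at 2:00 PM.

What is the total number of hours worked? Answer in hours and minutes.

Mon: 11:27 AM–5:22 PM = 5 h 55 min; less 60 min break → 4 h 55 min
Tue: 5:37 AM–11:13 AM = 5 h 36 min; less 60 min break → 4 h 36 min
Wed: 10:00 AM–5:54 PM = 7 h 54 min; less 60 min break → 6 h 54 min
Thu: 9:00 AM–6:10 PM = 9 h 10 min; less 60 min break → 8 h 10 min
Fri: 10:29 AM–5:42 PM = 7 h 13 min; less 60 min break → 6 h 13 min
Sat: 7:40 AM–7:38 PM = 11 h 58 min; less 60 min break → 10 h 58 min
Sun: 6:40 AM–2:00 PM = 7 h 20 min; less 60 min break → 6 h 20 min
Total: 4 h 55 min + 4 h 36 min + 6 h 54 min + 8 h 10 min + 6 h 13 min + 10 h 58 min + 6 h 20 min = 48 h 6 min.

48 h 6 min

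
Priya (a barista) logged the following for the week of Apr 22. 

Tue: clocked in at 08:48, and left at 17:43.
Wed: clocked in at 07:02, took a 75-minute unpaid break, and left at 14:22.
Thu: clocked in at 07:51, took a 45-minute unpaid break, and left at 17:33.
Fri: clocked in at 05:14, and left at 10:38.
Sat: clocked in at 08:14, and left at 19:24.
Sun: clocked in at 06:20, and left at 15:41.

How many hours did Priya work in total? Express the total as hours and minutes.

Tue: 08:48–17:43 = 8 h 55 min
Wed: 07:02–14:22 = 7 h 20 min; less 75 min break → 6 h 5 min
Thu: 07:51–17:33 = 9 h 42 min; less 45 min break → 8 h 57 min
Fri: 05:14–10:38 = 5 h 24 min
Sat: 08:14–19:24 = 11 h 10 min
Sun: 06:20–15:41 = 9 h 21 min
Total: 8 h 55 min + 6 h 5 min + 8 h 57 min + 5 h 24 min + 11 h 10 min + 9 h 21 min = 49 h 52 min.

49 h 52 min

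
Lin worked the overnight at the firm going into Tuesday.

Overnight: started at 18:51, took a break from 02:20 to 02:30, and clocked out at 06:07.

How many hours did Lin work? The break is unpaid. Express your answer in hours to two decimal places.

11.10 hours

Overnight: 18:51 → midnight = 5 h 9 min; midnight → 06:07 = 6 h 7 min; span 11 h 16 min; less 10 min break → 11 h 6 min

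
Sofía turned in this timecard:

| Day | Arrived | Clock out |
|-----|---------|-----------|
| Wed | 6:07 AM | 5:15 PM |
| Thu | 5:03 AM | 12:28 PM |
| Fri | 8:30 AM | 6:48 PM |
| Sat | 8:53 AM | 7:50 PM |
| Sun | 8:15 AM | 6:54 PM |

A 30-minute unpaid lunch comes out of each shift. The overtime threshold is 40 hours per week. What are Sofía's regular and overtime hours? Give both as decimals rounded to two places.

Regular 40.00 hours, overtime 7.95 hours

Wed: 6:07 AM–5:15 PM = 11 h 8 min; less 30 min break → 10 h 38 min
Thu: 5:03 AM–12:28 PM = 7 h 25 min; less 30 min break → 6 h 55 min
Fri: 8:30 AM–6:48 PM = 10 h 18 min; less 30 min break → 9 h 48 min
Sat: 8:53 AM–7:50 PM = 10 h 57 min; less 30 min break → 10 h 27 min
Sun: 8:15 AM–6:54 PM = 10 h 39 min; less 30 min break → 10 h 9 min
Total worked: 47 h 57 min = 47.95 h.
Threshold 40 h → overtime 7 h 57 min, regular 40 h 0 min.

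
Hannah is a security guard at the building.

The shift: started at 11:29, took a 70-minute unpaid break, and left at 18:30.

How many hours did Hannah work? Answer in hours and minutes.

5 h 51 min

The shift: 11:29–18:30 = 7 h 1 min; less 70 min break → 5 h 51 min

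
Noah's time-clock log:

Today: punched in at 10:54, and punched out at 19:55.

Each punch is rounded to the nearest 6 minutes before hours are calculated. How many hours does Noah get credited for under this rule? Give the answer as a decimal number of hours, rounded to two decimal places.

Today: in 10:54→10:54, out 19:55→19:54; 9 h 0 min

9.00 hours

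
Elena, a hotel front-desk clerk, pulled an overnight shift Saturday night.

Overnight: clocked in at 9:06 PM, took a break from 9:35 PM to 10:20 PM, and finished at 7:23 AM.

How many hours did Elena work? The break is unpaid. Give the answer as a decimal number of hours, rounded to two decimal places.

Overnight: 9:06 PM → midnight = 2 h 54 min; midnight → 7:23 AM = 7 h 23 min; span 10 h 17 min; less 45 min break → 9 h 32 min

9.53 hours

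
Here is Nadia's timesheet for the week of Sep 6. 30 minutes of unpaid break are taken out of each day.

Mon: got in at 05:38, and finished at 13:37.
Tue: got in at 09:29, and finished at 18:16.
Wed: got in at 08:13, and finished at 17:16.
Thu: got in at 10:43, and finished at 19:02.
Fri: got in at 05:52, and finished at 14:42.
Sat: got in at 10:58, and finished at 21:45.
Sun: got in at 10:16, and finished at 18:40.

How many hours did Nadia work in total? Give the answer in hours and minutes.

58 h 39 min

Mon: 05:38–13:37 = 7 h 59 min; less 30 min break → 7 h 29 min
Tue: 09:29–18:16 = 8 h 47 min; less 30 min break → 8 h 17 min
Wed: 08:13–17:16 = 9 h 3 min; less 30 min break → 8 h 33 min
Thu: 10:43–19:02 = 8 h 19 min; less 30 min break → 7 h 49 min
Fri: 05:52–14:42 = 8 h 50 min; less 30 min break → 8 h 20 min
Sat: 10:58–21:45 = 10 h 47 min; less 30 min break → 10 h 17 min
Sun: 10:16–18:40 = 8 h 24 min; less 30 min break → 7 h 54 min
Total: 7 h 29 min + 8 h 17 min + 8 h 33 min + 7 h 49 min + 8 h 20 min + 10 h 17 min + 7 h 54 min = 58 h 39 min.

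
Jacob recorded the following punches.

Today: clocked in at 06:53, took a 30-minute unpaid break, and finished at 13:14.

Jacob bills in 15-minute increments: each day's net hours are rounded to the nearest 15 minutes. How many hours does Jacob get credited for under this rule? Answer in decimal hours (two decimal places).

5.75 hours

Today: 06:53–13:14 = 6 h 21 min − 30 min = 5 h 51 min → rounds to 5 h 45 min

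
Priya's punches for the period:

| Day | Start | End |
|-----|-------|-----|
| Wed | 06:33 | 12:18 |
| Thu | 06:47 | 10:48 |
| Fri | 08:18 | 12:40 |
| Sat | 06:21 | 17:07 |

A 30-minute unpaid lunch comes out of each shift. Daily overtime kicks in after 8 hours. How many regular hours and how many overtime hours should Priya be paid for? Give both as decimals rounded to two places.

Regular 20.63 hours, overtime 2.27 hours

Wed: 06:33–12:18 = 5 h 45 min; less 30 min break → 5 h 15 min
Thu: 06:47–10:48 = 4 h 1 min; less 30 min break → 3 h 31 min
Fri: 08:18–12:40 = 4 h 22 min; less 30 min break → 3 h 52 min
Sat: 06:21–17:07 = 10 h 46 min; less 30 min break → 10 h 16 min
Wed reg 5 h 15 min / OT 0 h 0 min; Thu reg 3 h 31 min / OT 0 h 0 min; Fri reg 3 h 52 min / OT 0 h 0 min; Sat reg 8 h 0 min / OT 2 h 16 min.
Totals: regular 20 h 38 min, overtime 2 h 16 min.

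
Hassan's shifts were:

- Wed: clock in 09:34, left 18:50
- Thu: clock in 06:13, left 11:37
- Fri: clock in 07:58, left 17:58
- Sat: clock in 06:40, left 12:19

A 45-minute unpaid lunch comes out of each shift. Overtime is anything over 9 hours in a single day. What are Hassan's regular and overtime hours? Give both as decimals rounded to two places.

Wed: 09:34–18:50 = 9 h 16 min; less 45 min break → 8 h 31 min
Thu: 06:13–11:37 = 5 h 24 min; less 45 min break → 4 h 39 min
Fri: 07:58–17:58 = 10 h 0 min; less 45 min break → 9 h 15 min
Sat: 06:40–12:19 = 5 h 39 min; less 45 min break → 4 h 54 min
Wed reg 8 h 31 min / OT 0 h 0 min; Thu reg 4 h 39 min / OT 0 h 0 min; Fri reg 9 h 0 min / OT 0 h 15 min; Sat reg 4 h 54 min / OT 0 h 0 min.
Totals: regular 27 h 4 min, overtime 0 h 15 min.

Regular 27.07 hours, overtime 0.25 hours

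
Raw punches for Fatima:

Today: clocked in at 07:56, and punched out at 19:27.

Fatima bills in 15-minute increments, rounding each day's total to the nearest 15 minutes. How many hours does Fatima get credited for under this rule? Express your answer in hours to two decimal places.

Today: 07:56–19:27 = 11 h 31 min → rounds to 11 h 30 min

11.50 hours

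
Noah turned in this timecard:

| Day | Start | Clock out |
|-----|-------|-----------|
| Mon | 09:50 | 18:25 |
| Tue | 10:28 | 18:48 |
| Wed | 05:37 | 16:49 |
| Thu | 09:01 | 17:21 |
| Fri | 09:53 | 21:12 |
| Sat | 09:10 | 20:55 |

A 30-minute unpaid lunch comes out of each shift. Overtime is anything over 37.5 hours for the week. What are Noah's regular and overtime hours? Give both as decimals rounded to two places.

Mon: 09:50–18:25 = 8 h 35 min; less 30 min break → 8 h 5 min
Tue: 10:28–18:48 = 8 h 20 min; less 30 min break → 7 h 50 min
Wed: 05:37–16:49 = 11 h 12 min; less 30 min break → 10 h 42 min
Thu: 09:01–17:21 = 8 h 20 min; less 30 min break → 7 h 50 min
Fri: 09:53–21:12 = 11 h 19 min; less 30 min break → 10 h 49 min
Sat: 09:10–20:55 = 11 h 45 min; less 30 min break → 11 h 15 min
Total worked: 56 h 31 min = 56.52 h.
Threshold 37.5 h → overtime 19 h 1 min, regular 37 h 30 min.

Regular 37.50 hours, overtime 19.02 hours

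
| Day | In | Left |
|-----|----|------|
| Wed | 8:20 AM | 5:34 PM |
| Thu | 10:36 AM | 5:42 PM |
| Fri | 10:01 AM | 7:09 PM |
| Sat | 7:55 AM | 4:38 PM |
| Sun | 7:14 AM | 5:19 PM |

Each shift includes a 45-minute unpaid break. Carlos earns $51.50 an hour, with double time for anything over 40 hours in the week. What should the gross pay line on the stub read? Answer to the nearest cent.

$2113.22

Wed: 8:20 AM–5:34 PM = 9 h 14 min; less 45 min break → 8 h 29 min
Thu: 10:36 AM–5:42 PM = 7 h 6 min; less 45 min break → 6 h 21 min
Fri: 10:01 AM–7:09 PM = 9 h 8 min; less 45 min break → 8 h 23 min
Sat: 7:55 AM–4:38 PM = 8 h 43 min; less 45 min break → 7 h 58 min
Sun: 7:14 AM–5:19 PM = 10 h 5 min; less 45 min break → 9 h 20 min
Total worked: 40 h 31 min = 2431 min.
Regular 40 h 0 min = 2400 min at $51.50/h; overtime 0 h 31 min = 31 min at $103.00/h.
Pay = (2400 × $51.50 + 31 × $103.00) ÷ 60 = $2113.22.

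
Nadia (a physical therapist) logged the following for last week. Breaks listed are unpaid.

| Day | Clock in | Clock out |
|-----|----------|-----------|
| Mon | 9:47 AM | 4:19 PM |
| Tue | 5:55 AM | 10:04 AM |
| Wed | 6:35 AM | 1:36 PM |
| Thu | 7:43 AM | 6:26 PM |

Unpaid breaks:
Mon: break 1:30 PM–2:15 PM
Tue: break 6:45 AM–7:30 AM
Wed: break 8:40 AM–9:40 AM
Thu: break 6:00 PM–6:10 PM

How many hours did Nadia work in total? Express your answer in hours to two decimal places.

Mon: 9:47 AM–4:19 PM = 6 h 32 min; less 45 min break → 5 h 47 min
Tue: 5:55 AM–10:04 AM = 4 h 9 min; less 45 min break → 3 h 24 min
Wed: 6:35 AM–1:36 PM = 7 h 1 min; less 60 min break → 6 h 1 min
Thu: 7:43 AM–6:26 PM = 10 h 43 min; less 10 min break → 10 h 33 min
Total: 5 h 47 min + 3 h 24 min + 6 h 1 min + 10 h 33 min = 25 h 45 min.

25.75 hours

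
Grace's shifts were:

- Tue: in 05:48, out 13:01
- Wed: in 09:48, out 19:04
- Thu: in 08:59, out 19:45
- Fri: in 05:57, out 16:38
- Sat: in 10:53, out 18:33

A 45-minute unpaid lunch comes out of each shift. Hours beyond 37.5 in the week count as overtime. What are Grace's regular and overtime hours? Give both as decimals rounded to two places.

Regular 37.50 hours, overtime 4.35 hours

Tue: 05:48–13:01 = 7 h 13 min; less 45 min break → 6 h 28 min
Wed: 09:48–19:04 = 9 h 16 min; less 45 min break → 8 h 31 min
Thu: 08:59–19:45 = 10 h 46 min; less 45 min break → 10 h 1 min
Fri: 05:57–16:38 = 10 h 41 min; less 45 min break → 9 h 56 min
Sat: 10:53–18:33 = 7 h 40 min; less 45 min break → 6 h 55 min
Total worked: 41 h 51 min = 41.85 h.
Threshold 37.5 h → overtime 4 h 21 min, regular 37 h 30 min.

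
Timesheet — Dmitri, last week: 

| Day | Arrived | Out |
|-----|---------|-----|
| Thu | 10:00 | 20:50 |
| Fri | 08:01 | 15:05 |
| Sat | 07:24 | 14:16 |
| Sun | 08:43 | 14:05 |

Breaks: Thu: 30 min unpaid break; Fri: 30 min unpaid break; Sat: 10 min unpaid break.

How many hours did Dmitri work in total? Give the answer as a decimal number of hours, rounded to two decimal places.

Thu: 10:00–20:50 = 10 h 50 min; less 30 min break → 10 h 20 min
Fri: 08:01–15:05 = 7 h 4 min; less 30 min break → 6 h 34 min
Sat: 07:24–14:16 = 6 h 52 min; less 10 min break → 6 h 42 min
Sun: 08:43–14:05 = 5 h 22 min
Total: 10 h 20 min + 6 h 34 min + 6 h 42 min + 5 h 22 min = 28 h 58 min.

28.97 hours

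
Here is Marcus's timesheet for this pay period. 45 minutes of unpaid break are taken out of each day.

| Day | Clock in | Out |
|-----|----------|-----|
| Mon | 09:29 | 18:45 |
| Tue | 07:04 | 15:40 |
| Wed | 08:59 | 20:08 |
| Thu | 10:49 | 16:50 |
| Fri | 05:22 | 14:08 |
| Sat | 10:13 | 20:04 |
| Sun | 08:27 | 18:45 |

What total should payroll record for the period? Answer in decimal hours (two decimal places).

Mon: 09:29–18:45 = 9 h 16 min; less 45 min break → 8 h 31 min
Tue: 07:04–15:40 = 8 h 36 min; less 45 min break → 7 h 51 min
Wed: 08:59–20:08 = 11 h 9 min; less 45 min break → 10 h 24 min
Thu: 10:49–16:50 = 6 h 1 min; less 45 min break → 5 h 16 min
Fri: 05:22–14:08 = 8 h 46 min; less 45 min break → 8 h 1 min
Sat: 10:13–20:04 = 9 h 51 min; less 45 min break → 9 h 6 min
Sun: 08:27–18:45 = 10 h 18 min; less 45 min break → 9 h 33 min
Total: 8 h 31 min + 7 h 51 min + 10 h 24 min + 5 h 16 min + 8 h 1 min + 9 h 6 min + 9 h 33 min = 58 h 42 min.

58.70 hours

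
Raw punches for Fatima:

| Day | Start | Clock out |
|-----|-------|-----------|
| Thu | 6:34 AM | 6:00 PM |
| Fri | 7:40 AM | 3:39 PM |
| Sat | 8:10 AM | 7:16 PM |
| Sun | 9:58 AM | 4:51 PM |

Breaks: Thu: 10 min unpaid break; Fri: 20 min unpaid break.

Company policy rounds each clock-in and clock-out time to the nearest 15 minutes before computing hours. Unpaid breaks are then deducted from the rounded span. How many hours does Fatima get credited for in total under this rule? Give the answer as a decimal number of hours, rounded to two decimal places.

Thu: in 6:34 AM→6:30 AM, out 6:00 PM→6:00 PM; 11 h 30 min − 10 min = 11 h 20 min
Fri: in 7:40 AM→7:45 AM, out 3:39 PM→3:45 PM; 8 h 0 min − 20 min = 7 h 40 min
Sat: in 8:10 AM→8:15 AM, out 7:16 PM→7:15 PM; 11 h 0 min
Sun: in 9:58 AM→10:00 AM, out 4:51 PM→4:45 PM; 6 h 45 min
Total credited: 36 h 45 min.

36.75 hours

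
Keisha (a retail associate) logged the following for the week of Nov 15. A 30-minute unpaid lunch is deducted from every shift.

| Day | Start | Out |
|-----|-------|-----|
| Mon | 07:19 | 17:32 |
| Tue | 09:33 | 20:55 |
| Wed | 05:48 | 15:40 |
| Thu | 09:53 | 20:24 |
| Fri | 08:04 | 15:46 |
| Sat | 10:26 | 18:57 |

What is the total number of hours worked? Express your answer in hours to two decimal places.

55.18 hours

Mon: 07:19–17:32 = 10 h 13 min; less 30 min break → 9 h 43 min
Tue: 09:33–20:55 = 11 h 22 min; less 30 min break → 10 h 52 min
Wed: 05:48–15:40 = 9 h 52 min; less 30 min break → 9 h 22 min
Thu: 09:53–20:24 = 10 h 31 min; less 30 min break → 10 h 1 min
Fri: 08:04–15:46 = 7 h 42 min; less 30 min break → 7 h 12 min
Sat: 10:26–18:57 = 8 h 31 min; less 30 min break → 8 h 1 min
Total: 9 h 43 min + 10 h 52 min + 9 h 22 min + 10 h 1 min + 7 h 12 min + 8 h 1 min = 55 h 11 min.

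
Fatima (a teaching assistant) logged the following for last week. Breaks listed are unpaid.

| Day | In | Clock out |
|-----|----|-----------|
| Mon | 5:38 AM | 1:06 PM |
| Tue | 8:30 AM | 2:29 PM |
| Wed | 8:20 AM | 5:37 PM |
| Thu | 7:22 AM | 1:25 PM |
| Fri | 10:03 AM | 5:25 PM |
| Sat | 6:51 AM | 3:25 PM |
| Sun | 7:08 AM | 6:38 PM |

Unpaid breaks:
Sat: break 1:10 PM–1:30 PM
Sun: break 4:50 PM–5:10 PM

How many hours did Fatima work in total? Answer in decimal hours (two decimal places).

55.55 hours

Mon: 5:38 AM–1:06 PM = 7 h 28 min
Tue: 8:30 AM–2:29 PM = 5 h 59 min
Wed: 8:20 AM–5:37 PM = 9 h 17 min
Thu: 7:22 AM–1:25 PM = 6 h 3 min
Fri: 10:03 AM–5:25 PM = 7 h 22 min
Sat: 6:51 AM–3:25 PM = 8 h 34 min; less 20 min break → 8 h 14 min
Sun: 7:08 AM–6:38 PM = 11 h 30 min; less 20 min break → 11 h 10 min
Total: 7 h 28 min + 5 h 59 min + 9 h 17 min + 6 h 3 min + 7 h 22 min + 8 h 14 min + 11 h 10 min = 55 h 33 min.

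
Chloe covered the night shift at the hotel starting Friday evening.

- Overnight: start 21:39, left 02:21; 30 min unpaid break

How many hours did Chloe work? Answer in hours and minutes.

Overnight: 21:39 → midnight = 2 h 21 min; midnight → 02:21 = 2 h 21 min; span 4 h 42 min; less 30 min break → 4 h 12 min

4 h 12 min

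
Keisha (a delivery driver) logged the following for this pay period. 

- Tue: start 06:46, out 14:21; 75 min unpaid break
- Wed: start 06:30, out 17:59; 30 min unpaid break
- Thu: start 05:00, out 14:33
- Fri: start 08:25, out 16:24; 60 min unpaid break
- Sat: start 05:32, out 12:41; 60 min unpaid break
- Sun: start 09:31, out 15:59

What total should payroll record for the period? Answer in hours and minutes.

Tue: 06:46–14:21 = 7 h 35 min; less 75 min break → 6 h 20 min
Wed: 06:30–17:59 = 11 h 29 min; less 30 min break → 10 h 59 min
Thu: 05:00–14:33 = 9 h 33 min
Fri: 08:25–16:24 = 7 h 59 min; less 60 min break → 6 h 59 min
Sat: 05:32–12:41 = 7 h 9 min; less 60 min break → 6 h 9 min
Sun: 09:31–15:59 = 6 h 28 min
Total: 6 h 20 min + 10 h 59 min + 9 h 33 min + 6 h 59 min + 6 h 9 min + 6 h 28 min = 46 h 28 min.

46 h 28 min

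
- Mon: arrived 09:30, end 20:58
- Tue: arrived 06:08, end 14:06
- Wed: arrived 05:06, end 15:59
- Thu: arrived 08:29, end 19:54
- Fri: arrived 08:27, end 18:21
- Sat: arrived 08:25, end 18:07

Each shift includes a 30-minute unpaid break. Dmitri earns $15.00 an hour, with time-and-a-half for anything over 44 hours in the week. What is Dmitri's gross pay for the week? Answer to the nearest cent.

Mon: 09:30–20:58 = 11 h 28 min; less 30 min break → 10 h 58 min
Tue: 06:08–14:06 = 7 h 58 min; less 30 min break → 7 h 28 min
Wed: 05:06–15:59 = 10 h 53 min; less 30 min break → 10 h 23 min
Thu: 08:29–19:54 = 11 h 25 min; less 30 min break → 10 h 55 min
Fri: 08:27–18:21 = 9 h 54 min; less 30 min break → 9 h 24 min
Sat: 08:25–18:07 = 9 h 42 min; less 30 min break → 9 h 12 min
Total worked: 58 h 20 min = 3500 min.
Regular 44 h 0 min = 2640 min at $15.00/h; overtime 14 h 20 min = 860 min at $22.50/h.
Pay = (2640 × $15.00 + 860 × $22.50) ÷ 60 = $982.50.

$982.50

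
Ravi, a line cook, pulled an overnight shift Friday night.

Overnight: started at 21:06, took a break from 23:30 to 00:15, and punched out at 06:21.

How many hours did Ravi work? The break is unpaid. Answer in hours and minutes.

8 h 30 min

Overnight: 21:06 → midnight = 2 h 54 min; midnight → 06:21 = 6 h 21 min; span 9 h 15 min; less 45 min break → 8 h 30 min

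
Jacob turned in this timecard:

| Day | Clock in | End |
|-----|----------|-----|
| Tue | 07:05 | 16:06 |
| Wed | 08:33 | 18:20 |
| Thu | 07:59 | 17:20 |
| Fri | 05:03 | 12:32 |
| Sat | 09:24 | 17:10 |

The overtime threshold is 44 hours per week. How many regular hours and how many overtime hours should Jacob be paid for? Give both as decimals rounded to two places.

Tue: 07:05–16:06 = 9 h 1 min
Wed: 08:33–18:20 = 9 h 47 min
Thu: 07:59–17:20 = 9 h 21 min
Fri: 05:03–12:32 = 7 h 29 min
Sat: 09:24–17:10 = 7 h 46 min
Total worked: 43 h 24 min = 43.40 h.
Threshold 44 h → overtime 0 h 0 min, regular 43 h 24 min.

Regular 43.40 hours, overtime 0.00 hours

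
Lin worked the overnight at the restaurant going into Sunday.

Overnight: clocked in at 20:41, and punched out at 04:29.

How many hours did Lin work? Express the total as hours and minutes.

Overnight: 20:41 → midnight = 3 h 19 min; midnight → 04:29 = 4 h 29 min; span 7 h 48 min

7 h 48 min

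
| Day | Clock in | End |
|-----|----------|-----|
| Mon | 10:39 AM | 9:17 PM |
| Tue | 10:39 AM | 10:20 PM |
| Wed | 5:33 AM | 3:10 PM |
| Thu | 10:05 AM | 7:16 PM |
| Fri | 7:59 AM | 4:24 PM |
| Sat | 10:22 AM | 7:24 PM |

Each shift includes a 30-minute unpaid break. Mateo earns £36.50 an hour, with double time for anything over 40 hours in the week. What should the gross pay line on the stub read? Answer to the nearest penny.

£2596.37

Mon: 10:39 AM–9:17 PM = 10 h 38 min; less 30 min break → 10 h 8 min
Tue: 10:39 AM–10:20 PM = 11 h 41 min; less 30 min break → 11 h 11 min
Wed: 5:33 AM–3:10 PM = 9 h 37 min; less 30 min break → 9 h 7 min
Thu: 10:05 AM–7:16 PM = 9 h 11 min; less 30 min break → 8 h 41 min
Fri: 7:59 AM–4:24 PM = 8 h 25 min; less 30 min break → 7 h 55 min
Sat: 10:22 AM–7:24 PM = 9 h 2 min; less 30 min break → 8 h 32 min
Total worked: 55 h 34 min = 3334 min.
Regular 40 h 0 min = 2400 min at £36.50/h; overtime 15 h 34 min = 934 min at £73.00/h.
Pay = (2400 × £36.50 + 934 × £73.00) ÷ 60 = £2596.37.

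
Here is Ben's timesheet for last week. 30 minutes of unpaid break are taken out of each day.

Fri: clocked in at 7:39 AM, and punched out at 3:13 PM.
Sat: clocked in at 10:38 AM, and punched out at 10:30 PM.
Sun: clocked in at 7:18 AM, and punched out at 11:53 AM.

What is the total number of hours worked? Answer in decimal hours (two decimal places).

Fri: 7:39 AM–3:13 PM = 7 h 34 min; less 30 min break → 7 h 4 min
Sat: 10:38 AM–10:30 PM = 11 h 52 min; less 30 min break → 11 h 22 min
Sun: 7:18 AM–11:53 AM = 4 h 35 min; less 30 min break → 4 h 5 min
Total: 7 h 4 min + 11 h 22 min + 4 h 5 min = 22 h 31 min.

22.52 hours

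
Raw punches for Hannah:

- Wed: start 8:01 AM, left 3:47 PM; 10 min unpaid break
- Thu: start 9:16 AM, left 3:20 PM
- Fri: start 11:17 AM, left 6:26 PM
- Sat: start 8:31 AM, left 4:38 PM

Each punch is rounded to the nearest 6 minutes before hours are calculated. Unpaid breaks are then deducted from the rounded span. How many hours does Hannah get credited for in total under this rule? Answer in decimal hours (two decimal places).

Wed: in 8:01 AM→8:00 AM, out 3:47 PM→3:48 PM; 7 h 48 min − 10 min = 7 h 38 min
Thu: in 9:16 AM→9:18 AM, out 3:20 PM→3:18 PM; 6 h 0 min
Fri: in 11:17 AM→11:18 AM, out 6:26 PM→6:24 PM; 7 h 6 min
Sat: in 8:31 AM→8:30 AM, out 4:38 PM→4:36 PM; 8 h 6 min
Total credited: 28 h 50 min.

28.83 hours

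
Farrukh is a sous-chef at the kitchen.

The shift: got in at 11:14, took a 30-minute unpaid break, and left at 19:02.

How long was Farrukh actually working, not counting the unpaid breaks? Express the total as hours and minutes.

The shift: 11:14–19:02 = 7 h 48 min; less 30 min break → 7 h 18 min

7 h 18 min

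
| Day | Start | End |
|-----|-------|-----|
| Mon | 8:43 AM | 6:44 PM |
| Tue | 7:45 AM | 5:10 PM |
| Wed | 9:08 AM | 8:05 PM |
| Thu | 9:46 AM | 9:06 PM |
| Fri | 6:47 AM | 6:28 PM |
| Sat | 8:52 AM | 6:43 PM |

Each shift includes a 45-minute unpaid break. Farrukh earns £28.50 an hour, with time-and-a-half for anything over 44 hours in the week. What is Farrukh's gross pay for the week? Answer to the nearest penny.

Mon: 8:43 AM–6:44 PM = 10 h 1 min; less 45 min break → 9 h 16 min
Tue: 7:45 AM–5:10 PM = 9 h 25 min; less 45 min break → 8 h 40 min
Wed: 9:08 AM–8:05 PM = 10 h 57 min; less 45 min break → 10 h 12 min
Thu: 9:46 AM–9:06 PM = 11 h 20 min; less 45 min break → 10 h 35 min
Fri: 6:47 AM–6:28 PM = 11 h 41 min; less 45 min break → 10 h 56 min
Sat: 8:52 AM–6:43 PM = 9 h 51 min; less 45 min break → 9 h 6 min
Total worked: 58 h 45 min = 3525 min.
Regular 44 h 0 min = 2640 min at £28.50/h; overtime 14 h 45 min = 885 min at £42.75/h.
Pay = (2640 × £28.50 + 885 × £42.75) ÷ 60 = £1884.56.

£1884.56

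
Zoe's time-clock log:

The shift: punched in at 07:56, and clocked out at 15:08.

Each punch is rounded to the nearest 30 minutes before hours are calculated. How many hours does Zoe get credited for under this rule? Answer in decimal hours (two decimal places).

The shift: in 07:56→08:00, out 15:08→15:00; 7 h 0 min

7.00 hours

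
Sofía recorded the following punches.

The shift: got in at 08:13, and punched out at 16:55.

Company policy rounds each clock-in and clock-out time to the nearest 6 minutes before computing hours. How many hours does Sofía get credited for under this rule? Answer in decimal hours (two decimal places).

The shift: in 08:13→08:12, out 16:55→16:54; 8 h 42 min

8.70 hours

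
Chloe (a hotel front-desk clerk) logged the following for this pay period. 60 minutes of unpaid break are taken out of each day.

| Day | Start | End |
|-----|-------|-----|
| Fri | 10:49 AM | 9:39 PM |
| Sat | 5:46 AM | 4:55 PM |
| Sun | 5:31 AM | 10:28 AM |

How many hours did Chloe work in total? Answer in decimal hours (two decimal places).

23.93 hours

Fri: 10:49 AM–9:39 PM = 10 h 50 min; less 60 min break → 9 h 50 min
Sat: 5:46 AM–4:55 PM = 11 h 9 min; less 60 min break → 10 h 9 min
Sun: 5:31 AM–10:28 AM = 4 h 57 min; less 60 min break → 3 h 57 min
Total: 9 h 50 min + 10 h 9 min + 3 h 57 min = 23 h 56 min.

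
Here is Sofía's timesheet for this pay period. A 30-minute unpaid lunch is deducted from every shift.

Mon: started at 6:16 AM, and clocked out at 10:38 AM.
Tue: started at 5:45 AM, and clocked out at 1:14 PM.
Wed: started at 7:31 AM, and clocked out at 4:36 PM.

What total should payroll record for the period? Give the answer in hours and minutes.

19 h 26 min

Mon: 6:16 AM–10:38 AM = 4 h 22 min; less 30 min break → 3 h 52 min
Tue: 5:45 AM–1:14 PM = 7 h 29 min; less 30 min break → 6 h 59 min
Wed: 7:31 AM–4:36 PM = 9 h 5 min; less 30 min break → 8 h 35 min
Total: 3 h 52 min + 6 h 59 min + 8 h 35 min = 19 h 26 min.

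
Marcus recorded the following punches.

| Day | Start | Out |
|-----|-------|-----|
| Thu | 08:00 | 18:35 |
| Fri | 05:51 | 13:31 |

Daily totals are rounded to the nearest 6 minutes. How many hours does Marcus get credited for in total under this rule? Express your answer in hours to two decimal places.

Thu: 08:00–18:35 = 10 h 35 min → rounds to 10 h 36 min
Fri: 05:51–13:31 = 7 h 40 min → rounds to 7 h 42 min
Total credited: 18 h 18 min.

18.30 hours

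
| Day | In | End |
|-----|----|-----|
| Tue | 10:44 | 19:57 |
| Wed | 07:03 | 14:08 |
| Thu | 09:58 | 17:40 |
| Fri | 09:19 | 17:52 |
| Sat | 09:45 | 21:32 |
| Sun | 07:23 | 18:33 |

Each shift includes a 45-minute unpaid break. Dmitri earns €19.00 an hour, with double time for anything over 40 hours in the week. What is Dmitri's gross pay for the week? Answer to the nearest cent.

€1178.00

Tue: 10:44–19:57 = 9 h 13 min; less 45 min break → 8 h 28 min
Wed: 07:03–14:08 = 7 h 5 min; less 45 min break → 6 h 20 min
Thu: 09:58–17:40 = 7 h 42 min; less 45 min break → 6 h 57 min
Fri: 09:19–17:52 = 8 h 33 min; less 45 min break → 7 h 48 min
Sat: 09:45–21:32 = 11 h 47 min; less 45 min break → 11 h 2 min
Sun: 07:23–18:33 = 11 h 10 min; less 45 min break → 10 h 25 min
Total worked: 51 h 0 min = 3060 min.
Regular 40 h 0 min = 2400 min at €19.00/h; overtime 11 h 0 min = 660 min at €38.00/h.
Pay = (2400 × €19.00 + 660 × €38.00) ÷ 60 = €1178.00.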